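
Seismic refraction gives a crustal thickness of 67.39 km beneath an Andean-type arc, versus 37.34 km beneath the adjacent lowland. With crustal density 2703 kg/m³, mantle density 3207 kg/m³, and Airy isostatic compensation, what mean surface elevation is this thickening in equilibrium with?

Excess crust Δ = 67.39 km − 37.34 km = 30.05 km, split between elevation h and root r with h + r = Δ.
Airy balance ρ_c h = (ρ_m − ρ_c) r gives r = h ρ_c/(ρ_m − ρ_c), so h (1 + ρ_c/(ρ_m − ρ_c)) = Δ, i.e. h = Δ (ρ_m − ρ_c)/ρ_m.
h = 30.05 km × 504/3207 = 4.72 km.

4.72 km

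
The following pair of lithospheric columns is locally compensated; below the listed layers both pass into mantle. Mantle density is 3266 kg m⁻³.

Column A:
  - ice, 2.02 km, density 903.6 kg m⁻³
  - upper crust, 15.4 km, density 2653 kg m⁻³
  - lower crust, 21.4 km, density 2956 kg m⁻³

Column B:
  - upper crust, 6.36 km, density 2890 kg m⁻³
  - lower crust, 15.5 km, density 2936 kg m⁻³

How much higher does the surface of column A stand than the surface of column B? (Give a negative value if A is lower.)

4.08 km

For any compensation level in the mantle, the mantle terms cancel and isostasy reduces to e = (Σt_A − Σt_B) − (Σ(ρt)_A − Σ(ρt)_B) / ρ_m.
Σt_A = 38.82 km; Σt_B = 21.86 km; Σ(ρt)_A = 105939.872; Σ(ρt)_B = 63888.4 (in km·kg m⁻³).
e = (38.82 − 21.86) − (105939.872 − 63888.4) / 3266 = 4.08 km.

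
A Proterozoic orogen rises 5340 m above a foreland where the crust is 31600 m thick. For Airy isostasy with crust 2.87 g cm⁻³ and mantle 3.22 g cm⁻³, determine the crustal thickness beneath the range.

Root depth r = h ρ_c / (ρ_m − ρ_c) = 5340 m × 2.87 / 0.35 = 43790 m.
Total thickness = T + h + r = 31600 m + 5340 m + 43790 m = 80700 m.

80700 m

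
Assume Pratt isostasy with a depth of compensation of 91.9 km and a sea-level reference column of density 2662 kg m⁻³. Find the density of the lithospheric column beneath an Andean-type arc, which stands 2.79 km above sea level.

2580 kg m⁻³

Pratt balance: ρ_ref D = ρ (D + h).
ρ = ρ_ref D/(D + h) = 2662 × 91.9 km/(91.9 km + 2.79 km) = 2580 kg m⁻³.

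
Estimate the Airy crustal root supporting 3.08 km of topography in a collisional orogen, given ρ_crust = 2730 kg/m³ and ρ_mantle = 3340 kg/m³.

By Archimedes' principle applied to the lithosphere: the weight of the topography is balanced by the buoyancy of the root, ρ_c h = (ρ_m − ρ_c) r.
r = h · ρ_c / (ρ_m − ρ_c) = 3.08 km × 2730 / (3340 − 2730) = 13.8 km.

13.8 km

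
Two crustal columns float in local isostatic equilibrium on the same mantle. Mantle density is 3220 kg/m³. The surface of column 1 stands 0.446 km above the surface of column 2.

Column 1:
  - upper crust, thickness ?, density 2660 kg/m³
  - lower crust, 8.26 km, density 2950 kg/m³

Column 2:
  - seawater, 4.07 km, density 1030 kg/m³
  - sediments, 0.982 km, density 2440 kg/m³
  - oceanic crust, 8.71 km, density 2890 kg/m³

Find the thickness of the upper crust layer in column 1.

Take the compensation level at the base of the deeper column (depth z_c below the surface of column 1) and equate Σ ρ_i t_i down to z_c; mantle fills any gap and the z_c terms cancel.
Column 1: x×2660 + 8.26×2950 + (z_c − 8.26 − x)×3220
Column 2: 0.446×0 + 4.07×1030 + 0.982×2440 + 8.71×2890 + (z_c − 0.446 − 13.762)×3220
The z_c×3220 term appears on both sides and cancels. Collect the known terms of each column as K = Σ(ρt)_known − 3220 × (depth of known layers): K_1 = 24367 − 3220×8.26 = −2230.2; K_2 = 31760.08 − 3220×(0.446 + 13.762) = −13989.68.
Balance: K_1 − x×(3220 − 2660) = K_2, so x = (K_1 − K_2)/(3220 − 2660) = 11759.5/560 = 21 km.

21 km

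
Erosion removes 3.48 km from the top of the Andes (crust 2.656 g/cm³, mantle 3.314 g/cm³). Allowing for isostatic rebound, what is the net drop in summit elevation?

0.691 km

Rebound u = e ρ_c/ρ_m = 3.48 km × 2.656/3.314 = 2.789 km.
Net surface drop = e − u = 3.48 km − 2.789 km = e (ρ_m − ρ_c)/ρ_m = 0.691 km.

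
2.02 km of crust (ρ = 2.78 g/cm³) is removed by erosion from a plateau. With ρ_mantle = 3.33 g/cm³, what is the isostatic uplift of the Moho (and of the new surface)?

Unloading: uplift u = e ρ_c/ρ_m = 2.02 km × 2.78/3.33 = 1.69 km.

1.69 km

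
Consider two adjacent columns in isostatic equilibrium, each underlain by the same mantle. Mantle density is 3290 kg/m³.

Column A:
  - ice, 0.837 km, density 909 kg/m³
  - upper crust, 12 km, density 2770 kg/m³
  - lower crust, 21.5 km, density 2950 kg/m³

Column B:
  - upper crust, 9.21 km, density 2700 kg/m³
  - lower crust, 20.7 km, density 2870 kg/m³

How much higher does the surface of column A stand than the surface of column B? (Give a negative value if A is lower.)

For any compensation level in the mantle, the mantle terms cancel and isostasy reduces to e = (Σt_A − Σt_B) − (Σ(ρt)_A − Σ(ρt)_B) / ρ_m.
Σt_A = 34.337 km; Σt_B = 29.91 km; Σ(ρt)_A = 97425.833; Σ(ρt)_B = 84276 (in km·kg/m³).
e = (34.337 − 29.91) − (97425.833 − 84276) / 3290 = 0.43 km.

0.43 km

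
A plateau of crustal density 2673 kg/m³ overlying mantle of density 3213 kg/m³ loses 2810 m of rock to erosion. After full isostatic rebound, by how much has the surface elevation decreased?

472 m

Rebound u = e ρ_c/ρ_m = 2810 m × 2673/3213 = 2338 m.
Net surface drop = e − u = 2810 m − 2338 m = e (ρ_m − ρ_c)/ρ_m = 472 m.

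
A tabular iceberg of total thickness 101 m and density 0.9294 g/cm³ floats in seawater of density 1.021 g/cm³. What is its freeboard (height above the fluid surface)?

9.06 m

Floating equilibrium: submerged depth d = t ρ_obj/ρ_fluid = 101 m × 0.9294/1.021 = 91.94 m.
Freeboard = t − d = 101 m − 91.94 m = 9.06 m.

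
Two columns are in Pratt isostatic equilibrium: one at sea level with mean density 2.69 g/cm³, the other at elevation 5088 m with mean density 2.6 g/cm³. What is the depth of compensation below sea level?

147000 m

ρ_ref D = ρ (D + h) → D (ρ_ref − ρ) = ρ h.
D = ρ h/(ρ_ref − ρ) = 2.6 × 5088 m/(2.69 − 2.6) = 147000 m.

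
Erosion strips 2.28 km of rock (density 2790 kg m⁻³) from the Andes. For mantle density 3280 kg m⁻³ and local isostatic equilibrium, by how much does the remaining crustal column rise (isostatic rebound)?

Unloading: uplift u = e ρ_c/ρ_m = 2.28 km × 2790/3280 = 1.94 km.

1.94 km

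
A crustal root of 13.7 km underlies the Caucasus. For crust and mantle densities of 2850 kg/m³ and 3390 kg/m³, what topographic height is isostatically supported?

2.6 km

By Archimedes' principle applied to the lithosphere: ρ_c h = (ρ_m − ρ_c) r.
h = r (ρ_m − ρ_c) / ρ_c = 13.7 km × (3390 − 2850) / 2850 = 2.6 km.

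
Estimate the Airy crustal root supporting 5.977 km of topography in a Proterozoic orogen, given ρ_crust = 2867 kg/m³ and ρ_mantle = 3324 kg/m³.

Isostatic balance requires: the weight of the topography is balanced by the buoyancy of the root, ρ_c h = (ρ_m − ρ_c) r.
r = h · ρ_c / (ρ_m − ρ_c) = 5.977 km × 2867 / (3324 − 2867) = 37.5 km.

37.5 km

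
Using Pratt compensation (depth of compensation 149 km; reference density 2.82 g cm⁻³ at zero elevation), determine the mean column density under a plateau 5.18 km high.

2.73 g cm⁻³

Pratt balance: ρ_ref D = ρ (D + h).
ρ = ρ_ref D/(D + h) = 2.82 × 149 km/(149 km + 5.18 km) = 2.73 g cm⁻³.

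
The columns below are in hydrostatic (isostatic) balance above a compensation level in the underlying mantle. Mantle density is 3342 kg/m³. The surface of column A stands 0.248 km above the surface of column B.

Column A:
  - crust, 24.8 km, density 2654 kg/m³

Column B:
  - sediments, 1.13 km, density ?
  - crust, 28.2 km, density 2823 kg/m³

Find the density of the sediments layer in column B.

Take the compensation level at the base of the deeper column (depth z_c below the surface of column A) and equate Σ ρ_i t_i down to z_c; mantle fills any gap and the z_c terms cancel.
Column A: 24.8×2654 + (z_c − 24.8)×3342
Column B: 0.248×0 + 1.13×ρ + 28.2×2823 + (z_c − 0.248 − 29.33)×3342
The z_c×3342 term appears on both sides and cancels. Collect the known terms of each column as K = Σ(ρt)_known − 3342 × (depth of known layers): K_A = 65819.2 − 3342×24.8 = −17062.4; K_B = 79608.6 − 3342×(0.248 + 29.33) = −19241.076.
Balance: K_A = K_B + 1.13×ρ, so ρ = (K_A − K_B)/1.13 = 2178.68/1.13 = 1930 kg/m³.

1930 kg/m³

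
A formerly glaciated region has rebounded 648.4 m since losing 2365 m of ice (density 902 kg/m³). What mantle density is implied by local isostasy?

3290 kg/m³

ρ_m = ρ_ice t / u = 902 × 2365 m/648.4 m = 3290 kg/m³.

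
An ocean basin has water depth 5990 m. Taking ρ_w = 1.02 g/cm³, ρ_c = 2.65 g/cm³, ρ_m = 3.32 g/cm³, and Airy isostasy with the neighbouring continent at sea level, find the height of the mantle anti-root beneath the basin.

By Archimedes' principle applied to the lithosphere: replacing crust with seawater at the top is compensated by replacing crust with mantle at the base: d (ρ_c − ρ_w) = a (ρ_m − ρ_c).
a = d (ρ_c − ρ_w)/(ρ_m − ρ_c) = 5990 m × 1.63/0.67 = 14600 m.

14600 m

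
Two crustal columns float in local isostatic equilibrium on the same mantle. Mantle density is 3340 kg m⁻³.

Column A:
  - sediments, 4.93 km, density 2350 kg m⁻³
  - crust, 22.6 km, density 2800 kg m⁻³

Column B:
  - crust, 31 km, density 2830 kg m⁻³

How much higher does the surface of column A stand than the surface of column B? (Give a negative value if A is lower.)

0.382 km

For any compensation level in the mantle, the mantle terms cancel and isostasy reduces to e = (Σt_A − Σt_B) − (Σ(ρt)_A − Σ(ρt)_B) / ρ_m.
Σt_A = 27.53 km; Σt_B = 31 km; Σ(ρt)_A = 74865.5; Σ(ρt)_B = 87730 (in km·kg m⁻³).
e = (27.53 − 31) − (74865.5 − 87730) / 3340 = 0.382 km.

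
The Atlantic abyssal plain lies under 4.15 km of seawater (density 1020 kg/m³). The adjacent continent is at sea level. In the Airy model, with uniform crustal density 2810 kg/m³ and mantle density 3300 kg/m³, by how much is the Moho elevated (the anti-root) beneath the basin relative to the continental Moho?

15.2 km

Equating mass per unit area of the two columns: replacing crust with seawater at the top is compensated by replacing crust with mantle at the base: d (ρ_c − ρ_w) = a (ρ_m − ρ_c).
a = d (ρ_c − ρ_w)/(ρ_m − ρ_c) = 4.15 km × 1790/490 = 15.2 km.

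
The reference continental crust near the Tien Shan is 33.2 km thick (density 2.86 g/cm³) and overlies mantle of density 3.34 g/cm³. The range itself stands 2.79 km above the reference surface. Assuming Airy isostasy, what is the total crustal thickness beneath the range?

Root depth r = h ρ_c / (ρ_m − ρ_c) = 2.79 km × 2.86 / 0.48 = 16.62 km.
Total thickness = T + h + r = 33.2 km + 2.79 km + 16.62 km = 52.6 km.

52.6 km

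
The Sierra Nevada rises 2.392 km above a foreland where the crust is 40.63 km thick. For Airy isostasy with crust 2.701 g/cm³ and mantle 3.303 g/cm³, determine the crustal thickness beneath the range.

53.8 km

Root depth r = h ρ_c / (ρ_m − ρ_c) = 2.392 km × 2.701 / 0.602 = 10.73 km.
Total thickness = T + h + r = 40.63 km + 2.392 km + 10.73 km = 53.8 km.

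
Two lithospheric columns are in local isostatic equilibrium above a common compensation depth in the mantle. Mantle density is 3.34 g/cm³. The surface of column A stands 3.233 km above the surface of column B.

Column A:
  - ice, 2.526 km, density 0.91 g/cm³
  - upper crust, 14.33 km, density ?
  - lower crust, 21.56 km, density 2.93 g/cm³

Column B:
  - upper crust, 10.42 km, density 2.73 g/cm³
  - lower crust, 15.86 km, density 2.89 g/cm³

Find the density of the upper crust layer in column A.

2.69 g/cm³

Take the compensation level at the base of the deeper column (depth z_c below the surface of column A) and equate Σ ρ_i t_i down to z_c; mantle fills any gap and the z_c terms cancel.
Column A: 2.526×0.91 + 14.33×ρ + 21.56×2.93 + (z_c − 38.416)×3.34
Column B: 3.233×0 + 10.42×2.73 + 15.86×2.89 + (z_c − 3.233 − 26.28)×3.34
The z_c×3.34 term appears on both sides and cancels. Collect the known terms of each column as K = Σ(ρt)_known − 3.34 × (depth of known layers): K_A = 65.46946 − 3.34×38.416 = −62.83998; K_B = 74.282 − 3.34×(3.233 + 26.28) = −24.29142.
Balance: K_A + 14.33×ρ = K_B, so ρ = (K_B − K_A)/14.33 = 38.5486/14.33 = 2.69 g/cm³.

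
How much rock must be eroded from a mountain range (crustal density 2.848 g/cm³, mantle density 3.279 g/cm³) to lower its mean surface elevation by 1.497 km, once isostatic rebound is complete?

11.4 km

Net drop Δ = e − u = e − e ρ_c/ρ_m = e (ρ_m − ρ_c)/ρ_m.
e = Δ ρ_m/(ρ_m − ρ_c) = 1.497 km × 3.279/0.431 = 11.4 km.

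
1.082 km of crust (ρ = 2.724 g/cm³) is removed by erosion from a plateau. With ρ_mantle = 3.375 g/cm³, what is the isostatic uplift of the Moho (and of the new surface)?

0.873 km

Unloading: uplift u = e ρ_c/ρ_m = 1.082 km × 2.724/3.375 = 0.873 km.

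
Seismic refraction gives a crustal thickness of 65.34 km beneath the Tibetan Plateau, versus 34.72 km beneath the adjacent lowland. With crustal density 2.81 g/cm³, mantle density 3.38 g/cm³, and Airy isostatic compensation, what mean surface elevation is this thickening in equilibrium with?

Excess crust Δ = 65.34 km − 34.72 km = 30.62 km, split between elevation h and root r with h + r = Δ.
Airy balance ρ_c h = (ρ_m − ρ_c) r gives r = h ρ_c/(ρ_m − ρ_c), so h (1 + ρ_c/(ρ_m − ρ_c)) = Δ, i.e. h = Δ (ρ_m − ρ_c)/ρ_m.
h = 30.62 km × 0.57/3.38 = 5.16 km.

5.16 km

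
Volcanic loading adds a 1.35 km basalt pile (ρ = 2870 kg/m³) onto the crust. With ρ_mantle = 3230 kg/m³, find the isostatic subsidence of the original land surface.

Subaerial loading: s = t ρ_load / ρ_m.
s = 1.35 km × 2870/3230 = 1.2 km.

1.2 km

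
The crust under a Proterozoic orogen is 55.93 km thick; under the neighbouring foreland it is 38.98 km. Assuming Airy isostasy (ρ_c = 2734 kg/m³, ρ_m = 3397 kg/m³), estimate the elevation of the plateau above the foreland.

Excess crust Δ = 55.93 km − 38.98 km = 16.95 km, split between elevation h and root r with h + r = Δ.
Airy balance ρ_c h = (ρ_m − ρ_c) r gives r = h ρ_c/(ρ_m − ρ_c), so h (1 + ρ_c/(ρ_m − ρ_c)) = Δ, i.e. h = Δ (ρ_m − ρ_c)/ρ_m.
h = 16.95 km × 663/3397 = 3.31 km.

3.31 km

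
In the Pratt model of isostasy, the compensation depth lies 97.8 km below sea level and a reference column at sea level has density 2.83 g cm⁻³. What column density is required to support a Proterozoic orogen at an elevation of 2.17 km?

2.77 g cm⁻³

Pratt balance: ρ_ref D = ρ (D + h).
ρ = ρ_ref D/(D + h) = 2.83 × 97.8 km/(97.8 km + 2.17 km) = 2.77 g cm⁻³.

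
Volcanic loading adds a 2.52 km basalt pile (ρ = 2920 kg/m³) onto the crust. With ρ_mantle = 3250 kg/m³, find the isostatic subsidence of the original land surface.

2.26 km

Subaerial loading: s = t ρ_load / ρ_m.
s = 2.52 km × 2920/3250 = 2.26 km.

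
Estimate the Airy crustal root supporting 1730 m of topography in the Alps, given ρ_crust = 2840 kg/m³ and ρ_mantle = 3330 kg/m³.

Isostatic balance requires: the weight of the topography is balanced by the buoyancy of the root, ρ_c h = (ρ_m − ρ_c) r.
r = h · ρ_c / (ρ_m − ρ_c) = 1730 m × 2840 / (3330 − 2840) = 10000 m.

10000 m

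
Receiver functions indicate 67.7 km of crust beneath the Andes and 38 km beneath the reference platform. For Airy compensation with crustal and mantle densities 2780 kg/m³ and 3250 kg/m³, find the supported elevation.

4.3 km

Excess crust Δ = 67.7 km − 38 km = 29.7 km, split between elevation h and root r with h + r = Δ.
Airy balance ρ_c h = (ρ_m − ρ_c) r gives r = h ρ_c/(ρ_m − ρ_c), so h (1 + ρ_c/(ρ_m − ρ_c)) = Δ, i.e. h = Δ (ρ_m − ρ_c)/ρ_m.
h = 29.7 km × 470/3250 = 4.3 km.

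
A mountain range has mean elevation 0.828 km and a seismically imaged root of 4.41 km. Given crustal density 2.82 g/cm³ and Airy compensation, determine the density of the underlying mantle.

Airy balance: ρ_c h = (ρ_m − ρ_c) r → ρ_m = ρ_c (1 + h/r).
ρ_m = 2.82 × (1 + 0.828 km/4.41 km) = 3.35 g/cm³.

3.35 g/cm³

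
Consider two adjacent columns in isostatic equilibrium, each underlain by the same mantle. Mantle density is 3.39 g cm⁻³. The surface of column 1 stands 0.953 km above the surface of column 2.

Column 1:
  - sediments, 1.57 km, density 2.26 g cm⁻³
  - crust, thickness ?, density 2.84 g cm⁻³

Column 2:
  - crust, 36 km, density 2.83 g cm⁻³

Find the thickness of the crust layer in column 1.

39.3 km

Take the compensation level at the base of the deeper column (depth z_c below the surface of column 1) and equate Σ ρ_i t_i down to z_c; mantle fills any gap and the z_c terms cancel.
Column 1: 1.57×2.26 + x×2.84 + (z_c − 1.57 − x)×3.39
Column 2: 0.953×0 + 36×2.83 + (z_c − 0.953 − 36)×3.39
The z_c×3.39 term appears on both sides and cancels. Collect the known terms of each column as K = Σ(ρt)_known − 3.39 × (depth of known layers): K_1 = 3.5482 − 3.39×1.57 = −1.7741; K_2 = 101.88 − 3.39×(0.953 + 36) = −23.39067.
Balance: K_1 − x×(3.39 − 2.84) = K_2, so x = (K_1 − K_2)/(3.39 − 2.84) = 21.6166/0.55 = 39.3 km.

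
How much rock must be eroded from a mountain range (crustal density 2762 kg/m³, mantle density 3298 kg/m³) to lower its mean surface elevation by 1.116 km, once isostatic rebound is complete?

Net drop Δ = e − u = e − e ρ_c/ρ_m = e (ρ_m − ρ_c)/ρ_m.
e = Δ ρ_m/(ρ_m − ρ_c) = 1.116 km × 3298/536 = 6.87 km.

6.87 km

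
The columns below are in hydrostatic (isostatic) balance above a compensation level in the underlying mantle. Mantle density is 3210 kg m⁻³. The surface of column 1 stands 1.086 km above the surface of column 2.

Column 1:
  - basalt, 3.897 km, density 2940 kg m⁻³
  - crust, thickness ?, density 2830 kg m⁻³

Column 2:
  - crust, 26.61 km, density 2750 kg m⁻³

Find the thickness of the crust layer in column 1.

38.6 km

Take the compensation level at the base of the deeper column (depth z_c below the surface of column 1) and equate Σ ρ_i t_i down to z_c; mantle fills any gap and the z_c terms cancel.
Column 1: 3.897×2940 + x×2830 + (z_c − 3.897 − x)×3210
Column 2: 1.086×0 + 26.61×2750 + (z_c − 1.086 − 26.61)×3210
The z_c×3210 term appears on both sides and cancels. Collect the known terms of each column as K = Σ(ρt)_known − 3210 × (depth of known layers): K_1 = 11457.18 − 3210×3.897 = −1052.19; K_2 = 73177.5 − 3210×(1.086 + 26.61) = −15726.66.
Balance: K_1 − x×(3210 − 2830) = K_2, so x = (K_1 − K_2)/(3210 − 2830) = 14674.5/380 = 38.6 km.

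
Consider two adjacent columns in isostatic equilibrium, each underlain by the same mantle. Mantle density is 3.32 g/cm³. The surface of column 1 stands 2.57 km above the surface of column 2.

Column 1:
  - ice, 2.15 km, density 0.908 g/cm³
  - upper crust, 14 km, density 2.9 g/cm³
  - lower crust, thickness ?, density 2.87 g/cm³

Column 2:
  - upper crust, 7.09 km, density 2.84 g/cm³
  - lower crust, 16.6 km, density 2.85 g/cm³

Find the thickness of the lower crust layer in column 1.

Take the compensation level at the base of the deeper column (depth z_c below the surface of column 1) and equate Σ ρ_i t_i down to z_c; mantle fills any gap and the z_c terms cancel.
Column 1: 2.15×0.908 + 14×2.9 + x×2.87 + (z_c − 16.15 − x)×3.32
Column 2: 2.57×0 + 7.09×2.84 + 16.6×2.85 + (z_c − 2.57 − 23.69)×3.32
The z_c×3.32 term appears on both sides and cancels. Collect the known terms of each column as K = Σ(ρt)_known − 3.32 × (depth of known layers): K_1 = 42.5522 − 3.32×16.15 = −11.0658; K_2 = 67.4456 − 3.32×(2.57 + 23.69) = −19.7376.
Balance: K_1 − x×(3.32 − 2.87) = K_2, so x = (K_1 − K_2)/(3.32 − 2.87) = 8.6718/0.45 = 19.3 km.

19.3 km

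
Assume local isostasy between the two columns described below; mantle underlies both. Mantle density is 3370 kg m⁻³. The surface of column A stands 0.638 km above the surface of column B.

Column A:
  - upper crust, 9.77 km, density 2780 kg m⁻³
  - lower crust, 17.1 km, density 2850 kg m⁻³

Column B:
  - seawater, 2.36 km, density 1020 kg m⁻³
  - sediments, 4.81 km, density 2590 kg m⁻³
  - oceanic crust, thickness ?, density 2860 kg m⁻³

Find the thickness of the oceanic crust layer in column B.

6.29 km

Take the compensation level at the base of the deeper column (depth z_c below the surface of column A) and equate Σ ρ_i t_i down to z_c; mantle fills any gap and the z_c terms cancel.
Column A: 9.77×2780 + 17.1×2850 + (z_c − 26.87)×3370
Column B: 0.638×0 + 2.36×1020 + 4.81×2590 + x×2860 + (z_c − 0.638 − 7.17 − x)×3370
The z_c×3370 term appears on both sides and cancels. Collect the known terms of each column as K = Σ(ρt)_known − 3370 × (depth of known layers): K_A = 75895.6 − 3370×26.87 = −14656.3; K_B = 14865.1 − 3370×(0.638 + 7.17) = −11447.86.
Balance: K_A = K_B − x×(3370 − 2860), so x = (K_B − K_A)/(3370 − 2860) = 3208.44/510 = 6.29 km.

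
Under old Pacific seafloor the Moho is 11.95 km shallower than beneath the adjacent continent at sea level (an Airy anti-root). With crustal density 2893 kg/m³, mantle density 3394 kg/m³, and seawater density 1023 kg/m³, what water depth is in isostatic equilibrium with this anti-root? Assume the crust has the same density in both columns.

Replacing a thickness d of crust by seawater at the top must be balanced by replacing crust with mantle at the base: d (ρ_c − ρ_w) = a (ρ_m − ρ_c).
d = a (ρ_m − ρ_c)/(ρ_c − ρ_w) = 11.95 km × 501/1870 = 3.2 km.

3.2 km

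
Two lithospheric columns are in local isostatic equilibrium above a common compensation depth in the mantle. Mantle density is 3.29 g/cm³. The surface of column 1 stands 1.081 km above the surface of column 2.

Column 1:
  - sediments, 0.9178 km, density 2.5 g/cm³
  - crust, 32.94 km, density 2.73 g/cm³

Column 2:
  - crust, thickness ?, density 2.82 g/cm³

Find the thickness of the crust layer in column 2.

Take the compensation level at the base of the deeper column (depth z_c below the surface of column 1) and equate Σ ρ_i t_i down to z_c; mantle fills any gap and the z_c terms cancel.
Column 1: 0.9178×2.5 + 32.94×2.73 + (z_c − 33.8578)×3.29
Column 2: 1.081×0 + x×2.82 + (z_c − 1.081 − 0 − x)×3.29
The z_c×3.29 term appears on both sides and cancels. Collect the known terms of each column as K = Σ(ρt)_known − 3.29 × (depth of known layers): K_1 = 92.2207 − 3.29×33.8578 = −19.171462; K_2 = 0 − 3.29×(1.081 + 0) = −3.55649.
Balance: K_1 = K_2 − x×(3.29 − 2.82), so x = (K_2 − K_1)/(3.29 − 2.82) = 15.615/0.47 = 33.2 km.

33.2 km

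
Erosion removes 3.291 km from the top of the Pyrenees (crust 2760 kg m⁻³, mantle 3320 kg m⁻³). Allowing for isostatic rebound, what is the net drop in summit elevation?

Rebound u = e ρ_c/ρ_m = 3.291 km × 2760/3320 = 2.736 km.
Net surface drop = e − u = 3.291 km − 2.736 km = e (ρ_m − ρ_c)/ρ_m = 0.555 km.

0.555 km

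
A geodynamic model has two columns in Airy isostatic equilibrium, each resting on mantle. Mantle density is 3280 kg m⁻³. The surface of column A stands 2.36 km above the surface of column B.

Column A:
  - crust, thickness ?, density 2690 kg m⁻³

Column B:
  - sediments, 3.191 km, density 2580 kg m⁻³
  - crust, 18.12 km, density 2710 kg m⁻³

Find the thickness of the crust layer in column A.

Take the compensation level at the base of the deeper column (depth z_c below the surface of column A) and equate Σ ρ_i t_i down to z_c; mantle fills any gap and the z_c terms cancel.
Column A: x×2690 + (z_c − 0 − x)×3280
Column B: 2.36×0 + 3.191×2580 + 18.12×2710 + (z_c − 2.36 − 21.311)×3280
The z_c×3280 term appears on both sides and cancels. Collect the known terms of each column as K = Σ(ρt)_known − 3280 × (depth of known layers): K_A = 0 − 3280×0 = 0; K_B = 57337.98 − 3280×(2.36 + 21.311) = −20302.9.
Balance: K_A − x×(3280 − 2690) = K_B, so x = (K_A − K_B)/(3280 − 2690) = 20302.9/590 = 34.4 km.

34.4 km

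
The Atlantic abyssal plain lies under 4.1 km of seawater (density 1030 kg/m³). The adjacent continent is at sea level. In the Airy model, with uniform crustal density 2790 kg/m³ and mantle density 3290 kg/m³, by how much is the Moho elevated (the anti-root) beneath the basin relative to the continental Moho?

14.4 km

By Archimedes' principle applied to the lithosphere: replacing crust with seawater at the top is compensated by replacing crust with mantle at the base: d (ρ_c − ρ_w) = a (ρ_m − ρ_c).
a = d (ρ_c − ρ_w)/(ρ_m − ρ_c) = 4.1 km × 1760/500 = 14.4 km.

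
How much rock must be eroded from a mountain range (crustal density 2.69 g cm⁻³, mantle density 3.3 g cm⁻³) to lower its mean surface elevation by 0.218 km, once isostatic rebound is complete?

Net drop Δ = e − u = e − e ρ_c/ρ_m = e (ρ_m − ρ_c)/ρ_m.
e = Δ ρ_m/(ρ_m − ρ_c) = 0.218 km × 3.3/0.61 = 1.18 km.

1.18 km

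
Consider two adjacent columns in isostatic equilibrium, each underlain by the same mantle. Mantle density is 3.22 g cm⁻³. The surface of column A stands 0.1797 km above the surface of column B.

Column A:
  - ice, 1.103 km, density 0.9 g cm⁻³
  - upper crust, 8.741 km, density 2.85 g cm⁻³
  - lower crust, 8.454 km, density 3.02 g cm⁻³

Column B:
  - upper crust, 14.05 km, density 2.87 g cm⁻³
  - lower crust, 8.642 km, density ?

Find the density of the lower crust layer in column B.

2.99 g cm⁻³

Take the compensation level at the base of the deeper column (depth z_c below the surface of column A) and equate Σ ρ_i t_i down to z_c; mantle fills any gap and the z_c terms cancel.
Column A: 1.103×0.9 + 8.741×2.85 + 8.454×3.02 + (z_c − 18.298)×3.22
Column B: 0.1797×0 + 14.05×2.87 + 8.642×ρ + (z_c − 0.1797 − 22.692)×3.22
The z_c×3.22 term appears on both sides and cancels. Collect the known terms of each column as K = Σ(ρt)_known − 3.22 × (depth of known layers): K_A = 51.43563 − 3.22×18.298 = −7.48393; K_B = 40.3235 − 3.22×(0.1797 + 22.692) = −33.323374.
Balance: K_A = K_B + 8.642×ρ, so ρ = (K_A − K_B)/8.642 = 25.8394/8.642 = 2.99 g cm⁻³.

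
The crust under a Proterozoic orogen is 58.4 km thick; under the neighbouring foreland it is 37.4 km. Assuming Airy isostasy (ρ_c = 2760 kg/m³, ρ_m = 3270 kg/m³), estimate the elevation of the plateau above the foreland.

3.28 km

Excess crust Δ = 58.4 km − 37.4 km = 21 km, split between elevation h and root r with h + r = Δ.
Airy balance ρ_c h = (ρ_m − ρ_c) r gives r = h ρ_c/(ρ_m − ρ_c), so h (1 + ρ_c/(ρ_m − ρ_c)) = Δ, i.e. h = Δ (ρ_m − ρ_c)/ρ_m.
h = 21 km × 510/3270 = 3.28 km.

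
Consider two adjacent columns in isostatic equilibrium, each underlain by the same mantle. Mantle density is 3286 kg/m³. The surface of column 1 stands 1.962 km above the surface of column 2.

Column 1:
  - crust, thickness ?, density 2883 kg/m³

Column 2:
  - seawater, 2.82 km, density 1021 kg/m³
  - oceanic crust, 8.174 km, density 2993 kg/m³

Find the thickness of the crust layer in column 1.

37.8 km

Take the compensation level at the base of the deeper column (depth z_c below the surface of column 1) and equate Σ ρ_i t_i down to z_c; mantle fills any gap and the z_c terms cancel.
Column 1: x×2883 + (z_c − 0 − x)×3286
Column 2: 1.962×0 + 2.82×1021 + 8.174×2993 + (z_c − 1.962 − 10.994)×3286
The z_c×3286 term appears on both sides and cancels. Collect the known terms of each column as K = Σ(ρt)_known − 3286 × (depth of known layers): K_1 = 0 − 3286×0 = 0; K_2 = 27344.002 − 3286×(1.962 + 10.994) = −15229.414.
Balance: K_1 − x×(3286 − 2883) = K_2, so x = (K_1 − K_2)/(3286 − 2883) = 15229.4/403 = 37.8 km.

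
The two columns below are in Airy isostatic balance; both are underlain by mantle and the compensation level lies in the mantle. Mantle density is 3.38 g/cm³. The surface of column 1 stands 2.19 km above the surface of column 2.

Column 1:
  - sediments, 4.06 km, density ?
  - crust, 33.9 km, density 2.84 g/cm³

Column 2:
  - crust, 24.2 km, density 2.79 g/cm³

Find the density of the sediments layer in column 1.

2.55 g/cm³

Take the compensation level at the base of the deeper column (depth z_c below the surface of column 1) and equate Σ ρ_i t_i down to z_c; mantle fills any gap and the z_c terms cancel.
Column 1: 4.06×ρ + 33.9×2.84 + (z_c − 37.96)×3.38
Column 2: 2.19×0 + 24.2×2.79 + (z_c − 2.19 − 24.2)×3.38
The z_c×3.38 term appears on both sides and cancels. Collect the known terms of each column as K = Σ(ρt)_known − 3.38 × (depth of known layers): K_1 = 96.276 − 3.38×37.96 = −32.0288; K_2 = 67.518 − 3.38×(2.19 + 24.2) = −21.6802.
Balance: K_1 + 4.06×ρ = K_2, so ρ = (K_2 − K_1)/4.06 = 10.3486/4.06 = 2.55 g/cm³.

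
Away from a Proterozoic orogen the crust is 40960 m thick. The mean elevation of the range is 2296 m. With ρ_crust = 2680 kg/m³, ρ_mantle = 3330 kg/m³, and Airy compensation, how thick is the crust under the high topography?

52700 m

Root depth r = h ρ_c / (ρ_m − ρ_c) = 2296 m × 2680 / 650 = 9467 m.
Total thickness = T + h + r = 40960 m + 2296 m + 9467 m = 52700 m.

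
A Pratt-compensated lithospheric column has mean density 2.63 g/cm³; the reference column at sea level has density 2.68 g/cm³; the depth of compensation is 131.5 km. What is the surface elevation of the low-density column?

ρ_ref D = ρ (D + h) → h = D (ρ_ref − ρ)/ρ.
h = 131.5 km × (2.68 − 2.63)/2.63 = 2.5 km.

2.5 km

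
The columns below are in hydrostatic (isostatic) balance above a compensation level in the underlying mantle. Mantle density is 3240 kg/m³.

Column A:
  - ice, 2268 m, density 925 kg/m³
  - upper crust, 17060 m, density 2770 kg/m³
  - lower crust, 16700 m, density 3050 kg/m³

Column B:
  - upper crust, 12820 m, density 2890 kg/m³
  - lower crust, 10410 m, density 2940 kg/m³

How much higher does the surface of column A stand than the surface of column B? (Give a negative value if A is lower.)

2730 m

For any compensation level in the mantle, the mantle terms cancel and isostasy reduces to e = (Σt_A − Σt_B) − (Σ(ρt)_A − Σ(ρt)_B) / ρ_m.
Σt_A = 36028 m; Σt_B = 23230 m; Σ(ρt)_A = 100289100; Σ(ρt)_B = 67655200 (in m·kg/m³).
e = (36028 − 23230) − (100289100 − 67655200) / 3240 = 2730 m.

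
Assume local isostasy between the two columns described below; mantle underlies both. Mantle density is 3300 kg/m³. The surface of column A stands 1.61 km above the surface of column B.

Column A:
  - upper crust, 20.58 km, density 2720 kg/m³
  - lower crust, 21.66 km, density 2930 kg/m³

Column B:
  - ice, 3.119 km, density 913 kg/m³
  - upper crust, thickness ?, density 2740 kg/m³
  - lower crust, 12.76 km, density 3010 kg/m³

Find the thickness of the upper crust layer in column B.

Take the compensation level at the base of the deeper column (depth z_c below the surface of column A) and equate Σ ρ_i t_i down to z_c; mantle fills any gap and the z_c terms cancel.
Column A: 20.58×2720 + 21.66×2930 + (z_c − 42.24)×3300
Column B: 1.61×0 + 3.119×913 + x×2740 + 12.76×3010 + (z_c − 1.61 − 15.879 − x)×3300
The z_c×3300 term appears on both sides and cancels. Collect the known terms of each column as K = Σ(ρt)_known − 3300 × (depth of known layers): K_A = 119441.4 − 3300×42.24 = −19950.6; K_B = 41255.247 − 3300×(1.61 + 15.879) = −16458.453.
Balance: K_A = K_B − x×(3300 − 2740), so x = (K_B − K_A)/(3300 − 2740) = 3492.15/560 = 6.24 km.

6.24 km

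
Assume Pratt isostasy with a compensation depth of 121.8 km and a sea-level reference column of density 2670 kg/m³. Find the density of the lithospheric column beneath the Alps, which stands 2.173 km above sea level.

Pratt balance: ρ_ref D = ρ (D + h).
ρ = ρ_ref D/(D + h) = 2670 × 121.8 km/(121.8 km + 2.173 km) = 2620 kg/m³.

2620 kg/m³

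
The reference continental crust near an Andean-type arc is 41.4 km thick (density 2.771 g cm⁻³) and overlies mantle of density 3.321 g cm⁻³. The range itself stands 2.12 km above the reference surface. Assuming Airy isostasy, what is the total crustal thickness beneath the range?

54.2 km

Root depth r = h ρ_c / (ρ_m − ρ_c) = 2.12 km × 2.771 / 0.55 = 10.68 km.
Total thickness = T + h + r = 41.4 km + 2.12 km + 10.68 km = 54.2 km.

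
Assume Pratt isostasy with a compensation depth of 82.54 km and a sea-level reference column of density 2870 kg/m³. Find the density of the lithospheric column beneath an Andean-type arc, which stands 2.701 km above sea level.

2780 kg/m³

Pratt balance: ρ_ref D = ρ (D + h).
ρ = ρ_ref D/(D + h) = 2870 × 82.54 km/(82.54 km + 2.701 km) = 2780 kg/m³.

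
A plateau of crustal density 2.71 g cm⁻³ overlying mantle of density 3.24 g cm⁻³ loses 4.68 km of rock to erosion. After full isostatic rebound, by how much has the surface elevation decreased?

Rebound u = e ρ_c/ρ_m = 4.68 km × 2.71/3.24 = 3.914 km.
Net surface drop = e − u = 4.68 km − 3.914 km = e (ρ_m − ρ_c)/ρ_m = 0.766 km.

0.766 km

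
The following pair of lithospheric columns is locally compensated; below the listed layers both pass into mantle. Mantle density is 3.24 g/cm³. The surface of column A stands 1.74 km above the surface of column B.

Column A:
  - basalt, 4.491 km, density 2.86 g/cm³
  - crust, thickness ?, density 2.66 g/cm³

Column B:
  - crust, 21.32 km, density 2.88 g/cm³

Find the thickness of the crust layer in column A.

Take the compensation level at the base of the deeper column (depth z_c below the surface of column A) and equate Σ ρ_i t_i down to z_c; mantle fills any gap and the z_c terms cancel.
Column A: 4.491×2.86 + x×2.66 + (z_c − 4.491 − x)×3.24
Column B: 1.74×0 + 21.32×2.88 + (z_c − 1.74 − 21.32)×3.24
The z_c×3.24 term appears on both sides and cancels. Collect the known terms of each column as K = Σ(ρt)_known − 3.24 × (depth of known layers): K_A = 12.84426 − 3.24×4.491 = −1.70658; K_B = 61.4016 − 3.24×(1.74 + 21.32) = −13.3128.
Balance: K_A − x×(3.24 − 2.66) = K_B, so x = (K_A − K_B)/(3.24 − 2.66) = 11.6062/0.58 = 20 km.

20 km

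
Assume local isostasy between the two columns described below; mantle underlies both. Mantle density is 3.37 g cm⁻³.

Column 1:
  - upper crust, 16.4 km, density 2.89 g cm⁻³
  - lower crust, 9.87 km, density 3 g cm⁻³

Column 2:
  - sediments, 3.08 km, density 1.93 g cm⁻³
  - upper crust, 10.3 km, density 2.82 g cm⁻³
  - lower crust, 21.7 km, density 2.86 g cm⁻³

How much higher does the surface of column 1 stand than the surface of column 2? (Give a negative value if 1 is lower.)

−2.86 km

For any compensation level in the mantle, the mantle terms cancel and isostasy reduces to e = (Σt_1 − Σt_2) − (Σ(ρt)_1 − Σ(ρt)_2) / ρ_m.
Σt_1 = 26.27 km; Σt_2 = 35.08 km; Σ(ρt)_1 = 77.006; Σ(ρt)_2 = 97.0524 (in km·g cm⁻³).
e = (26.27 − 35.08) − (77.006 − 97.0524) / 3.37 = −2.86 km.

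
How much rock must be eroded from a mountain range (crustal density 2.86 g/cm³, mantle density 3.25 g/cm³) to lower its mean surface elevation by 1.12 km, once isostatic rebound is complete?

9.33 km

Net drop Δ = e − u = e − e ρ_c/ρ_m = e (ρ_m − ρ_c)/ρ_m.
e = Δ ρ_m/(ρ_m − ρ_c) = 1.12 km × 3.25/0.39 = 9.33 km.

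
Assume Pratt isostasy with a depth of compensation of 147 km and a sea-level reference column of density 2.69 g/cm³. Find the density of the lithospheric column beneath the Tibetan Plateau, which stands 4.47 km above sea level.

Pratt balance: ρ_ref D = ρ (D + h).
ρ = ρ_ref D/(D + h) = 2.69 × 147 km/(147 km + 4.47 km) = 2.61 g/cm³.

2.61 g/cm³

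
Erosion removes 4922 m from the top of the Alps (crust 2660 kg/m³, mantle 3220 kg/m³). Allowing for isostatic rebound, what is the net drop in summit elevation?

856 m

Rebound u = e ρ_c/ρ_m = 4922 m × 2660/3220 = 4066 m.
Net surface drop = e − u = 4922 m − 4066 m = e (ρ_m − ρ_c)/ρ_m = 856 m.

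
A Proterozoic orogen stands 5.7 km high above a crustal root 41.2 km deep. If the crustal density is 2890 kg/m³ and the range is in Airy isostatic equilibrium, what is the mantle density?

3290 kg/m³

Airy balance: ρ_c h = (ρ_m − ρ_c) r → ρ_m = ρ_c (1 + h/r).
ρ_m = 2890 × (1 + 5.7 km/41.2 km) = 3290 kg/m³.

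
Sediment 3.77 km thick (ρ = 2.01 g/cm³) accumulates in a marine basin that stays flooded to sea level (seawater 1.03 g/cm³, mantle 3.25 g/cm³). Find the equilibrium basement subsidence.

1.66 km

Submarine loading: the sediment displaces seawater, and the subsidence is in turn flooded, so s (ρ_m − ρ_w) = t (ρ_sed − ρ_w).
s = 3.77 km × (2.01 − 1.03) / (3.25 − 1.03) = 1.66 km.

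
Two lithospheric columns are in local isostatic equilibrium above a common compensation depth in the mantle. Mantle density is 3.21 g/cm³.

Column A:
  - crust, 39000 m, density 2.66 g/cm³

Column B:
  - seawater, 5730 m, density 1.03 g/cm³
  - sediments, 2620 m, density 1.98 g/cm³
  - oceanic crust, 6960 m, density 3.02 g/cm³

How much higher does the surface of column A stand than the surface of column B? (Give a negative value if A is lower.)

For any compensation level in the mantle, the mantle terms cancel and isostasy reduces to e = (Σt_A − Σt_B) − (Σ(ρt)_A − Σ(ρt)_B) / ρ_m.
Σt_A = 39000 m; Σt_B = 15310 m; Σ(ρt)_A = 103740; Σ(ρt)_B = 32108.7 (in m·g/cm³).
e = (39000 − 15310) − (103740 − 32108.7) / 3.21 = 1370 m.

1370 m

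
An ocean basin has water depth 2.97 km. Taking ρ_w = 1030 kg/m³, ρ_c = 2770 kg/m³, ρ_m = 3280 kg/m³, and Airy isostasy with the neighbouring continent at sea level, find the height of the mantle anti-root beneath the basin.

10.1 km

Equating mass per unit area of the two columns: replacing crust with seawater at the top is compensated by replacing crust with mantle at the base: d (ρ_c − ρ_w) = a (ρ_m − ρ_c).
a = d (ρ_c − ρ_w)/(ρ_m − ρ_c) = 2.97 km × 1740/510 = 10.1 km.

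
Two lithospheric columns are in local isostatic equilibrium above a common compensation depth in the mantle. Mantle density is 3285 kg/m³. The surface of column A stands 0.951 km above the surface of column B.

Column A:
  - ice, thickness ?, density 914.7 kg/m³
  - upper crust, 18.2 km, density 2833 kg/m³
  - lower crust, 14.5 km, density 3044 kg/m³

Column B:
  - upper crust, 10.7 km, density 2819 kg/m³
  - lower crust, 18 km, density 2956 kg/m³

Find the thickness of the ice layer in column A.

0.975 km

Take the compensation level at the base of the deeper column (depth z_c below the surface of column A) and equate Σ ρ_i t_i down to z_c; mantle fills any gap and the z_c terms cancel.
Column A: x×914.7 + 18.2×2833 + 14.5×3044 + (z_c − 32.7 − x)×3285
Column B: 0.951×0 + 10.7×2819 + 18×2956 + (z_c − 0.951 − 28.7)×3285
The z_c×3285 term appears on both sides and cancels. Collect the known terms of each column as K = Σ(ρt)_known − 3285 × (depth of known layers): K_A = 95698.6 − 3285×32.7 = −11720.9; K_B = 83371.3 − 3285×(0.951 + 28.7) = −14032.235.
Balance: K_A − x×(3285 − 914.7) = K_B, so x = (K_A − K_B)/(3285 − 914.7) = 2311.34/2370.3 = 0.975 km.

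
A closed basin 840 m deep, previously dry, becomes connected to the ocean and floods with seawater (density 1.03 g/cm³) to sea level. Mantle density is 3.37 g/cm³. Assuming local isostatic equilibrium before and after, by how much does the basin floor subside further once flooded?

370 m

After flooding the water column is d + s deep. Its weight must equal the weight of mantle displaced by the extra subsidence s: (d + s) ρ_w = s ρ_m.
s = d ρ_w / (ρ_m − ρ_w) = 840 m × 1.03/(3.37 − 1.03) = 370 m.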